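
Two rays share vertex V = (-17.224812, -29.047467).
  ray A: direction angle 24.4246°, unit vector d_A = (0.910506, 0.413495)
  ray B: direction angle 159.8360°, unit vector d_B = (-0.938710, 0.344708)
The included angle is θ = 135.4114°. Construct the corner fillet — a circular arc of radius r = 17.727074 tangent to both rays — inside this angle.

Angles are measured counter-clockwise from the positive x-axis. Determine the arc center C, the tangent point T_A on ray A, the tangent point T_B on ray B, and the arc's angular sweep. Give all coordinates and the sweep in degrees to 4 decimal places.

center=(-17.9370,-9.9014) T_A=(-10.6069,-26.0420) T_B=(-24.0477,-26.5420) sweep=44.5886

bisector direction at 92.1303° = (-0.037172,0.999309)
center distance |VC| = r/sin(θ/2) = 17.727074/sin(67.7057°) = 19.159279
C = V + |VC|·bis = (-17.9370,-9.9014)
T_A = V + ((C−V)·d_A)·d_A = V + 7.2683·d_A = (-10.6069,-26.0420)
T_B = V + ((C−V)·d_B)·d_B = V + 7.2683·d_B = (-24.0477,-26.5420)
sweep = 180° − θ = 44.5886°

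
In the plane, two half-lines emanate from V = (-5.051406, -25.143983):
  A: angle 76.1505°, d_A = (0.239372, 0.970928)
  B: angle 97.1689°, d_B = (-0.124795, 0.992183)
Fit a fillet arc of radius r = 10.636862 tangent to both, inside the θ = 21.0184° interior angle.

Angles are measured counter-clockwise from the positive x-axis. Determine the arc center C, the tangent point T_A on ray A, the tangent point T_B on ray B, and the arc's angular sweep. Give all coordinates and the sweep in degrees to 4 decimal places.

bisector direction at 86.6597° = (0.058266,0.998301)
center distance |VC| = r/sin(θ/2) = 10.636862/sin(10.5092°) = 58.318238
C = V + |VC|·bis = (-1.6534,33.0752)
T_A = V + ((C−V)·d_A)·d_A = V + 57.3400·d_A = (8.6742,30.5290)
T_B = V + ((C−V)·d_B)·d_B = V + 57.3400·d_B = (-12.2071,31.7478)
sweep = 180° − θ = 158.9816°

center=(-1.6534,33.0752) T_A=(8.6742,30.5290) T_B=(-12.2071,31.7478) sweep=158.9816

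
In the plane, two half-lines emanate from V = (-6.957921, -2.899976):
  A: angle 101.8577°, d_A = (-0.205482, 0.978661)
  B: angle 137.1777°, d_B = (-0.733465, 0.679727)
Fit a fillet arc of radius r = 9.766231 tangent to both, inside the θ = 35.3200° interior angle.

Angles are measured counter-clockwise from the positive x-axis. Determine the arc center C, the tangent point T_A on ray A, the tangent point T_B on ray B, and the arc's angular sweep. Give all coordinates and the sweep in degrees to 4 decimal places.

center=(-22.8190,25.1142) T_A=(-13.2612,27.1210) T_B=(-29.4574,17.9510) sweep=144.6800

bisector direction at 119.5177° = (-0.492692,0.870204)
center distance |VC| = r/sin(θ/2) = 9.766231/sin(17.6600°) = 32.192697
C = V + |VC|·bis = (-22.8190,25.1142)
T_A = V + ((C−V)·d_A)·d_A = V + 30.6756·d_A = (-13.2612,27.1210)
T_B = V + ((C−V)·d_B)·d_B = V + 30.6756·d_B = (-29.4574,17.9510)
sweep = 180° − θ = 144.6800°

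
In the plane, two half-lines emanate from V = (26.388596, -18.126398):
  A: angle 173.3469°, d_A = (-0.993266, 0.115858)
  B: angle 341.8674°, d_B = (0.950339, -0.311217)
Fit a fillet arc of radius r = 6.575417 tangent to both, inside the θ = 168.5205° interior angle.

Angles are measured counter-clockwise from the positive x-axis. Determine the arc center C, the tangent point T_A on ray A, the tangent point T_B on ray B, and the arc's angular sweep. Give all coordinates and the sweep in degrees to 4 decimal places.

bisector direction at 257.6071° = (-0.214613,-0.976699)
center distance |VC| = r/sin(θ/2) = 6.575417/sin(84.2602°) = 6.608549
C = V + |VC|·bis = (24.9703,-24.5810)
T_A = V + ((C−V)·d_A)·d_A = V + 0.6609·d_A = (25.7321,-18.0498)
T_B = V + ((C−V)·d_B)·d_B = V + 0.6609·d_B = (27.0167,-18.3321)
sweep = 180° − θ = 11.4795°

center=(24.9703,-24.5810) T_A=(25.7321,-18.0498) T_B=(27.0167,-18.3321) sweep=11.4795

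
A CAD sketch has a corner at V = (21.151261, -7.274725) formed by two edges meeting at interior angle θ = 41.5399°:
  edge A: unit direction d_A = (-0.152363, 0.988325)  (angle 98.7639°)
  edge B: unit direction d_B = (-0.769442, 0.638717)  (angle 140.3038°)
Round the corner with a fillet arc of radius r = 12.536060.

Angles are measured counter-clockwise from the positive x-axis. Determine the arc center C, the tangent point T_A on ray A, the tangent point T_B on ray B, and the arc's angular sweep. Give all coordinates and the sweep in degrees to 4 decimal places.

bisector direction at 119.5339° = (-0.492938,0.870065)
center distance |VC| = r/sin(θ/2) = 12.536060/sin(20.7700°) = 35.351022
C = V + |VC|·bis = (3.7254,23.4829)
T_A = V + ((C−V)·d_A)·d_A = V + 33.0536·d_A = (16.1151,25.3930)
T_B = V + ((C−V)·d_B)·d_B = V + 33.0536·d_B = (-4.2816,13.8372)
sweep = 180° − θ = 138.4601°

center=(3.7254,23.4829) T_A=(16.1151,25.3930) T_B=(-4.2816,13.8372) sweep=138.4601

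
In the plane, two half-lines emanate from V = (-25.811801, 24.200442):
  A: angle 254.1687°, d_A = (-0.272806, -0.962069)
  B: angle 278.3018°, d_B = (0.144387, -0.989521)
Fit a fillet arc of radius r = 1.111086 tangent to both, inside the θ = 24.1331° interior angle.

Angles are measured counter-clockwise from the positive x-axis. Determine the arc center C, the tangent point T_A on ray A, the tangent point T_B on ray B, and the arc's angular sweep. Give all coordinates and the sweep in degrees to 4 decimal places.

center=(-26.1608,18.8969) T_A=(-27.2297,19.2000) T_B=(-25.0613,19.0573) sweep=155.8669

bisector direction at 266.2353° = (-0.065660,-0.997842)
center distance |VC| = r/sin(θ/2) = 1.111086/sin(12.0665°) = 5.314988
C = V + |VC|·bis = (-26.1608,18.8969)
T_A = V + ((C−V)·d_A)·d_A = V + 5.1976·d_A = (-27.2297,19.2000)
T_B = V + ((C−V)·d_B)·d_B = V + 5.1976·d_B = (-25.0613,19.0573)
sweep = 180° − θ = 155.8669°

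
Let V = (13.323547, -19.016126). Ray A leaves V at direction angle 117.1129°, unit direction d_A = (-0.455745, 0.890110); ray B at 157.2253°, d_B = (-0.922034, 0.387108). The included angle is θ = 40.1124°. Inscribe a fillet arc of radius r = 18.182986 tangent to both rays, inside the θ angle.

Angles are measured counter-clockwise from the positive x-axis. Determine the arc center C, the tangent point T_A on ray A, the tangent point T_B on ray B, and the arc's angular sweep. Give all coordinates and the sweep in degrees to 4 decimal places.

bisector direction at 137.1691° = (-0.733363,0.679837)
center distance |VC| = r/sin(θ/2) = 18.182986/sin(20.0562°) = 53.020633
C = V + |VC|·bis = (-25.5598,17.0293)
T_A = V + ((C−V)·d_A)·d_A = V + 49.8053·d_A = (-9.3750,25.3161)
T_B = V + ((C−V)·d_B)·d_B = V + 49.8053·d_B = (-32.5986,0.2639)
sweep = 180° − θ = 139.8876°

center=(-25.5598,17.0293) T_A=(-9.3750,25.3161) T_B=(-32.5986,0.2639) sweep=139.8876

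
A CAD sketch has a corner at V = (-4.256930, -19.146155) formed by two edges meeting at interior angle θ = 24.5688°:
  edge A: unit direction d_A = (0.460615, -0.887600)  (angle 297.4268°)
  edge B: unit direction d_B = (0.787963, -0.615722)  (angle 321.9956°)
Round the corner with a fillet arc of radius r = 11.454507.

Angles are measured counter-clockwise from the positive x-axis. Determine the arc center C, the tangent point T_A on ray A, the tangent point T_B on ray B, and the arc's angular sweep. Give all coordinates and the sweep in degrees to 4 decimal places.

bisector direction at 309.7112° = (0.638918,-0.769275)
center distance |VC| = r/sin(θ/2) = 11.454507/sin(12.2844°) = 53.836588
C = V + |VC|·bis = (30.1402,-60.5613)
T_A = V + ((C−V)·d_A)·d_A = V + 52.6039·d_A = (19.9732,-65.8374)
T_B = V + ((C−V)·d_B)·d_B = V + 52.6039·d_B = (37.1930,-51.5355)
sweep = 180° − θ = 155.4312°

center=(30.1402,-60.5613) T_A=(19.9732,-65.8374) T_B=(37.1930,-51.5355) sweep=155.4312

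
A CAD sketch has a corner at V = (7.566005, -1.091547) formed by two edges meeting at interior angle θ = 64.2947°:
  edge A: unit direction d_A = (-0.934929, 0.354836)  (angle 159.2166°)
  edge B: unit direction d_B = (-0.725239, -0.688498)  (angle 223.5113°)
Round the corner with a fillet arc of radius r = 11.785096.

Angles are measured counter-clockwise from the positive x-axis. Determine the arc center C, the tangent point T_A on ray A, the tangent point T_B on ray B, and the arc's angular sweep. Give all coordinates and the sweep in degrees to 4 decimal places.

bisector direction at 191.3639° = (-0.980395,-0.197041)
center distance |VC| = r/sin(θ/2) = 11.785096/sin(32.1474°) = 22.148337
C = V + |VC|·bis = (-14.1481,-5.4557)
T_A = V + ((C−V)·d_A)·d_A = V + 18.7526·d_A = (-9.9663,5.5626)
T_B = V + ((C−V)·d_B)·d_B = V + 18.7526·d_B = (-6.0341,-14.0027)
sweep = 180° − θ = 115.7053°

center=(-14.1481,-5.4557) T_A=(-9.9663,5.5626) T_B=(-6.0341,-14.0027) sweep=115.7053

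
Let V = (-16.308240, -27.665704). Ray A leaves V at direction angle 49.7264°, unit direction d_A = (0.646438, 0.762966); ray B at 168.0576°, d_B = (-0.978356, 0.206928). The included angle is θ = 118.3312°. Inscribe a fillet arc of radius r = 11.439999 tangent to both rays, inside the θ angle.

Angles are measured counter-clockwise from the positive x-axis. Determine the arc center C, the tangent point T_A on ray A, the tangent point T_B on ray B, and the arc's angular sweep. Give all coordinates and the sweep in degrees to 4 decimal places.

bisector direction at 108.8920° = (-0.323785,0.946131)
center distance |VC| = r/sin(θ/2) = 11.439999/sin(59.1656°) = 13.323203
C = V + |VC|·bis = (-20.6221,-15.0602)
T_A = V + ((C−V)·d_A)·d_A = V + 6.8289·d_A = (-11.8938,-22.4555)
T_B = V + ((C−V)·d_B)·d_B = V + 6.8289·d_B = (-22.9894,-26.2526)
sweep = 180° − θ = 61.6688°

center=(-20.6221,-15.0602) T_A=(-11.8938,-22.4555) T_B=(-22.9894,-26.2526) sweep=61.6688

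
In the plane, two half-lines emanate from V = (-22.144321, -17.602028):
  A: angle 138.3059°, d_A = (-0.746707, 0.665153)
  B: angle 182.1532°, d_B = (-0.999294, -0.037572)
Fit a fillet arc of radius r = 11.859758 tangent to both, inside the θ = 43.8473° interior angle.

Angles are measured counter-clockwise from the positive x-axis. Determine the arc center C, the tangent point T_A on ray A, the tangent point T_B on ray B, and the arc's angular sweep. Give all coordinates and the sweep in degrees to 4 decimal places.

bisector direction at 160.2296° = (-0.941055,0.338253)
center distance |VC| = r/sin(θ/2) = 11.859758/sin(21.9236°) = 31.764027
C = V + |VC|·bis = (-52.0360,-6.8578)
T_A = V + ((C−V)·d_A)·d_A = V + 29.4669·d_A = (-44.1475,1.9980)
T_B = V + ((C−V)·d_B)·d_B = V + 29.4669·d_B = (-51.5904,-18.7091)
sweep = 180° − θ = 136.1527°

center=(-52.0360,-6.8578) T_A=(-44.1475,1.9980) T_B=(-51.5904,-18.7091) sweep=136.1527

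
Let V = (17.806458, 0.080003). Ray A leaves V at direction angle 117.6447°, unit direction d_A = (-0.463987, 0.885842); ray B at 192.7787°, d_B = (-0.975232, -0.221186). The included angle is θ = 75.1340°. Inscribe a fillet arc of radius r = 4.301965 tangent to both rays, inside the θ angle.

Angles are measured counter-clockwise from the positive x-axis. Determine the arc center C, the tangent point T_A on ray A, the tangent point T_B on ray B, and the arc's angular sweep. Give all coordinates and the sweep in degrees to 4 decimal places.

center=(11.4006,3.0383) T_A=(15.2114,5.0344) T_B=(12.3521,-1.1571) sweep=104.8660

bisector direction at 155.2117° = (-0.907863,0.419267)
center distance |VC| = r/sin(θ/2) = 4.301965/sin(37.5670°) = 7.056002
C = V + |VC|·bis = (11.4006,3.0383)
T_A = V + ((C−V)·d_A)·d_A = V + 5.5929·d_A = (15.2114,5.0344)
T_B = V + ((C−V)·d_B)·d_B = V + 5.5929·d_B = (12.3521,-1.1571)
sweep = 180° − θ = 104.8660°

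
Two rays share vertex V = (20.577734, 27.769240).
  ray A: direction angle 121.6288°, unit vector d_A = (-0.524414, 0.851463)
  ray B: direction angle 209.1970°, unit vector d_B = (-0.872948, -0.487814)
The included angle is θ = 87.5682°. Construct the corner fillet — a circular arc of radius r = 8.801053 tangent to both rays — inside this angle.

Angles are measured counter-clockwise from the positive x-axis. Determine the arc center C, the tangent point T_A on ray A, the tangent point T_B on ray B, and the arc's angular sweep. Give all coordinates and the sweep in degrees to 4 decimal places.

bisector direction at 165.4129° = (-0.967766,0.251851)
center distance |VC| = r/sin(θ/2) = 8.801053/sin(43.7841°) = 12.719335
C = V + |VC|·bis = (8.2684,30.9726)
T_A = V + ((C−V)·d_A)·d_A = V + 9.1828·d_A = (15.7622,35.5880)
T_B = V + ((C−V)·d_B)·d_B = V + 9.1828·d_B = (12.5617,23.2898)
sweep = 180° − θ = 92.4318°

center=(8.2684,30.9726) T_A=(15.7622,35.5880) T_B=(12.5617,23.2898) sweep=92.4318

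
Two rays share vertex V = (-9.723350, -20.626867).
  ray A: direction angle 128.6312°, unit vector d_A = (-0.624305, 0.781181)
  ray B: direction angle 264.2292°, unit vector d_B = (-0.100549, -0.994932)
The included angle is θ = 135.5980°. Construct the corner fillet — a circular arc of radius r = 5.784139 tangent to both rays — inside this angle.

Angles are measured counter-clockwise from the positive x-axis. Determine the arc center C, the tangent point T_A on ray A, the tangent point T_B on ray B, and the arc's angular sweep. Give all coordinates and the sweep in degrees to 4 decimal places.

bisector direction at 196.4302° = (-0.959165,-0.282847)
center distance |VC| = r/sin(θ/2) = 5.784139/sin(67.7990°) = 6.247288
C = V + |VC|·bis = (-15.7155,-22.3939)
T_A = V + ((C−V)·d_A)·d_A = V + 2.3606·d_A = (-11.1971,-18.7828)
T_B = V + ((C−V)·d_B)·d_B = V + 2.3606·d_B = (-9.9607,-22.9755)
sweep = 180° − θ = 44.4020°

center=(-15.7155,-22.3939) T_A=(-11.1971,-18.7828) T_B=(-9.9607,-22.9755) sweep=44.4020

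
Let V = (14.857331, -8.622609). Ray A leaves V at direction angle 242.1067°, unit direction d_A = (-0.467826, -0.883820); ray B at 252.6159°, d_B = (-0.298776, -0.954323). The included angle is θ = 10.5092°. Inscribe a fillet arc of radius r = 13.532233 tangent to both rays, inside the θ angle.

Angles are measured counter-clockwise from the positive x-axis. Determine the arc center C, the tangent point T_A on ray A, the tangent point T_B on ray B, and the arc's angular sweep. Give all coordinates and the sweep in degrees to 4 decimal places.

bisector direction at 247.3613° = (-0.384919,-0.922950)
center distance |VC| = r/sin(θ/2) = 13.532233/sin(5.2546°) = 147.761536
C = V + |VC|·bis = (-42.0189,-144.9992)
T_A = V + ((C−V)·d_A)·d_A = V + 147.1406·d_A = (-53.9789,-138.6684)
T_B = V + ((C−V)·d_B)·d_B = V + 147.1406·d_B = (-29.1047,-149.0423)
sweep = 180° − θ = 169.4908°

center=(-42.0189,-144.9992) T_A=(-53.9789,-138.6684) T_B=(-29.1047,-149.0423) sweep=169.4908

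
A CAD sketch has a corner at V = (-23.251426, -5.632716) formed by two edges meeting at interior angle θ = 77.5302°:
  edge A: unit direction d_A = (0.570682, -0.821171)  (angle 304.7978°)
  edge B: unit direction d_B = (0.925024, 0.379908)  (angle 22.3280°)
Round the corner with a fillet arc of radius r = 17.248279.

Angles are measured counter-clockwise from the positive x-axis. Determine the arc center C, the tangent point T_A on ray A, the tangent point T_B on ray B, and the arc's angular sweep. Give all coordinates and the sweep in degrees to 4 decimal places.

center=(3.1702,-13.4276) T_A=(-10.9936,-23.2709) T_B=(-3.3825,2.5275) sweep=102.4698

bisector direction at 343.5629° = (0.959131,-0.282963)
center distance |VC| = r/sin(θ/2) = 17.248279/sin(38.7651°) = 27.547485
C = V + |VC|·bis = (3.1702,-13.4276)
T_A = V + ((C−V)·d_A)·d_A = V + 21.4793·d_A = (-10.9936,-23.2709)
T_B = V + ((C−V)·d_B)·d_B = V + 21.4793·d_B = (-3.3825,2.5275)
sweep = 180° − θ = 102.4698°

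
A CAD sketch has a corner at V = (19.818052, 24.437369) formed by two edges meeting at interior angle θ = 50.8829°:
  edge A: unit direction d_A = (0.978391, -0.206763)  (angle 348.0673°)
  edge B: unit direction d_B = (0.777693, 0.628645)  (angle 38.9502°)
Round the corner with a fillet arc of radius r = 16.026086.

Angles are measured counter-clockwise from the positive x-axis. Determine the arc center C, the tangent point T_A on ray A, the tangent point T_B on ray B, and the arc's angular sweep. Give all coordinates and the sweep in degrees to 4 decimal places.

center=(56.0916,33.1517) T_A=(52.7780,17.4720) T_B=(46.0169,45.6151) sweep=129.1171

bisector direction at 13.5087° = (0.972334,0.233594)
center distance |VC| = r/sin(θ/2) = 16.026086/sin(25.4414°) = 37.305666
C = V + |VC|·bis = (56.0916,33.1517)
T_A = V + ((C−V)·d_A)·d_A = V + 33.6879·d_A = (52.7780,17.4720)
T_B = V + ((C−V)·d_B)·d_B = V + 33.6879·d_B = (46.0169,45.6151)
sweep = 180° − θ = 129.1171°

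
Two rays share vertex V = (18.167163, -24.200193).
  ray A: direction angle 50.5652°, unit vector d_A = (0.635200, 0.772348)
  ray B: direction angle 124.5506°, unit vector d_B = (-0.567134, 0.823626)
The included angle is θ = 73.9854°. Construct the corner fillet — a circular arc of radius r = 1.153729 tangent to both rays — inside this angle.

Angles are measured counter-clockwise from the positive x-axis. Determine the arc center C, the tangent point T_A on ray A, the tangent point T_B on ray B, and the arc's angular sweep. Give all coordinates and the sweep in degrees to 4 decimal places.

center=(18.2489,-22.2845) T_A=(19.1399,-23.0174) T_B=(17.2986,-22.9388) sweep=106.0146

bisector direction at 87.5579° = (0.042610,0.999092)
center distance |VC| = r/sin(θ/2) = 1.153729/sin(36.9927°) = 1.917407
C = V + |VC|·bis = (18.2489,-22.2845)
T_A = V + ((C−V)·d_A)·d_A = V + 1.5315·d_A = (19.1399,-23.0174)
T_B = V + ((C−V)·d_B)·d_B = V + 1.5315·d_B = (17.2986,-22.9388)
sweep = 180° − θ = 106.0146°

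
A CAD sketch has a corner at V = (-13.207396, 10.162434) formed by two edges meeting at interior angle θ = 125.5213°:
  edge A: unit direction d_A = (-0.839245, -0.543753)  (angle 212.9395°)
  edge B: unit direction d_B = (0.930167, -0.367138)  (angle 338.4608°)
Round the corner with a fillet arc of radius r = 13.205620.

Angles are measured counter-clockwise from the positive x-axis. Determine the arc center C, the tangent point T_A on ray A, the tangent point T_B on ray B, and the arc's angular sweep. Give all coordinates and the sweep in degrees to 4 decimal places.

center=(-11.7322,-4.6169) T_A=(-18.9128,6.4659) T_B=(-6.8839,7.6665) sweep=54.4787

bisector direction at 275.7002° = (0.099322,-0.995055)
center distance |VC| = r/sin(θ/2) = 13.205620/sin(62.7606°) = 14.852758
C = V + |VC|·bis = (-11.7322,-4.6169)
T_A = V + ((C−V)·d_A)·d_A = V + 6.7982·d_A = (-18.9128,6.4659)
T_B = V + ((C−V)·d_B)·d_B = V + 6.7982·d_B = (-6.8839,7.6665)
sweep = 180° − θ = 54.4787°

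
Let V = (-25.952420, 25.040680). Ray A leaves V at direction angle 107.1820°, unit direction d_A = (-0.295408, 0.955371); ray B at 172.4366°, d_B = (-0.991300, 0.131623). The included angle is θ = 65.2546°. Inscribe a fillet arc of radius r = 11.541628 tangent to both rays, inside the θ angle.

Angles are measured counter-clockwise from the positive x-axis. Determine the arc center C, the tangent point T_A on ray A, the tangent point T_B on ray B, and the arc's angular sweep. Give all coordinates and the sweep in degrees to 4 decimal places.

center=(-42.3046,38.8548) T_A=(-31.2781,42.2643) T_B=(-43.8238,27.4136) sweep=114.7454

bisector direction at 139.8093° = (-0.763901,0.645334)
center distance |VC| = r/sin(θ/2) = 11.541628/sin(32.6273°) = 21.406203
C = V + |VC|·bis = (-42.3046,38.8548)
T_A = V + ((C−V)·d_A)·d_A = V + 18.0282·d_A = (-31.2781,42.2643)
T_B = V + ((C−V)·d_B)·d_B = V + 18.0282·d_B = (-43.8238,27.4136)
sweep = 180° − θ = 114.7454°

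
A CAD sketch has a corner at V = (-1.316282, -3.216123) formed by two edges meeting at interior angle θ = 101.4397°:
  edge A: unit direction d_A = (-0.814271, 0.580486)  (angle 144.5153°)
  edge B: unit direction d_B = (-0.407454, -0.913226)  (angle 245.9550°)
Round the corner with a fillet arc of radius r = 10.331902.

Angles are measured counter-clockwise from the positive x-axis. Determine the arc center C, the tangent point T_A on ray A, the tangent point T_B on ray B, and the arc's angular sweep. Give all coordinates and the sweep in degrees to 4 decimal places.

bisector direction at 195.2352° = (-0.964855,-0.262781)
center distance |VC| = r/sin(θ/2) = 10.331902/sin(50.7199°) = 13.347683
C = V + |VC|·bis = (-14.1949,-6.7236)
T_A = V + ((C−V)·d_A)·d_A = V + 8.4506·d_A = (-8.1973,1.6893)
T_B = V + ((C−V)·d_B)·d_B = V + 8.4506·d_B = (-4.7595,-10.9334)
sweep = 180° − θ = 78.5603°

center=(-14.1949,-6.7236) T_A=(-8.1973,1.6893) T_B=(-4.7595,-10.9334) sweep=78.5603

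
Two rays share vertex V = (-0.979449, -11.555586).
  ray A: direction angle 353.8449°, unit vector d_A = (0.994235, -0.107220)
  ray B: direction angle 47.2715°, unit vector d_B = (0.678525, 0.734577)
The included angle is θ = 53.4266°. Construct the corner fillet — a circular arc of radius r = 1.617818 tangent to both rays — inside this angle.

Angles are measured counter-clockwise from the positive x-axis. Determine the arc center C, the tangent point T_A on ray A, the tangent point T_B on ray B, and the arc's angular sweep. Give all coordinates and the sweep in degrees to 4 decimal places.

center=(2.3903,-10.2918) T_A=(2.2168,-11.9003) T_B=(1.2019,-9.1941) sweep=126.5734

bisector direction at 20.5582° = (0.936316,0.351159)
center distance |VC| = r/sin(θ/2) = 1.617818/sin(26.7133°) = 3.598939
C = V + |VC|·bis = (2.3903,-10.2918)
T_A = V + ((C−V)·d_A)·d_A = V + 3.2148·d_A = (2.2168,-11.9003)
T_B = V + ((C−V)·d_B)·d_B = V + 3.2148·d_B = (1.2019,-9.1941)
sweep = 180° − θ = 126.5734°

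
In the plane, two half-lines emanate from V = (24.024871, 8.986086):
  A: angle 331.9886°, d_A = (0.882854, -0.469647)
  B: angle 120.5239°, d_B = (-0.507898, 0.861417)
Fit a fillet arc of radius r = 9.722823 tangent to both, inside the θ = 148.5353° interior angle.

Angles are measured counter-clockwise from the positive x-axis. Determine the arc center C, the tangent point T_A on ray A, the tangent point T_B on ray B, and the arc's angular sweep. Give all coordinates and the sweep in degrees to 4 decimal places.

bisector direction at 46.2563° = (0.691434,0.722439)
center distance |VC| = r/sin(θ/2) = 9.722823/sin(74.2677°) = 10.101227
C = V + |VC|·bis = (31.0092,16.2836)
T_A = V + ((C−V)·d_A)·d_A = V + 2.7389·d_A = (26.4429,7.6998)
T_B = V + ((C−V)·d_B)·d_B = V + 2.7389·d_B = (22.6338,11.3454)
sweep = 180° − θ = 31.4647°

center=(31.0092,16.2836) T_A=(26.4429,7.6998) T_B=(22.6338,11.3454) sweep=31.4647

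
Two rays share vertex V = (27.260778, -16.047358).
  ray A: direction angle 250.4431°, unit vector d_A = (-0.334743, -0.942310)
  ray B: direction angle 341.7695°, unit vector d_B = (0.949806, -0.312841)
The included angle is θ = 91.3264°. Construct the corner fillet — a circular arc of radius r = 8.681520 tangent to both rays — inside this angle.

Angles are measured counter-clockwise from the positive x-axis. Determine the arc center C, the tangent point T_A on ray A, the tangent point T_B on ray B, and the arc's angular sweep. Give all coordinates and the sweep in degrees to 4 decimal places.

center=(32.6019,-26.9469) T_A=(24.4212,-24.0408) T_B=(35.3178,-18.7011) sweep=88.6736

bisector direction at 296.1063° = (0.440038,-0.897979)
center distance |VC| = r/sin(θ/2) = 8.681520/sin(45.6632°) = 12.137844
C = V + |VC|·bis = (32.6019,-26.9469)
T_A = V + ((C−V)·d_A)·d_A = V + 8.4828·d_A = (24.4212,-24.0408)
T_B = V + ((C−V)·d_B)·d_B = V + 8.4828·d_B = (35.3178,-18.7011)
sweep = 180° − θ = 88.6736°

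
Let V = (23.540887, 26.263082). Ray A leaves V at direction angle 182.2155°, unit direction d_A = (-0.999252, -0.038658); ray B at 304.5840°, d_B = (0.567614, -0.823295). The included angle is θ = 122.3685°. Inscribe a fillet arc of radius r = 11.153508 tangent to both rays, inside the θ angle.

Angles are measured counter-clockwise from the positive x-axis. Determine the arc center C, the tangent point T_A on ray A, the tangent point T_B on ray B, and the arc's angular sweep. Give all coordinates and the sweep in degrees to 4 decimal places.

center=(17.8410,14.8807) T_A=(17.4098,26.0259) T_B=(27.0236,21.2116) sweep=57.6315

bisector direction at 243.3998° = (-0.447763,-0.894152)
center distance |VC| = r/sin(θ/2) = 11.153508/sin(61.1842°) = 12.729783
C = V + |VC|·bis = (17.8410,14.8807)
T_A = V + ((C−V)·d_A)·d_A = V + 6.1357·d_A = (17.4098,26.0259)
T_B = V + ((C−V)·d_B)·d_B = V + 6.1357·d_B = (27.0236,21.2116)
sweep = 180° − θ = 57.6315°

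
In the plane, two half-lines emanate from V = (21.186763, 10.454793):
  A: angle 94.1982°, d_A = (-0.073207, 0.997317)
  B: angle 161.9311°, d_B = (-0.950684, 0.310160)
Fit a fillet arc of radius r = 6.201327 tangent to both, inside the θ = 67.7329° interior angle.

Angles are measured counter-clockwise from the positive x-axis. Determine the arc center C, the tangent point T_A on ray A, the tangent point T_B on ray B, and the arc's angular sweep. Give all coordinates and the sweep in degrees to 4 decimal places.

bisector direction at 128.0647° = (-0.616550,0.787316)
center distance |VC| = r/sin(θ/2) = 6.201327/sin(33.8665°) = 11.128267
C = V + |VC|·bis = (14.3256,19.2163)
T_A = V + ((C−V)·d_A)·d_A = V + 9.2402·d_A = (20.5103,19.6702)
T_B = V + ((C−V)·d_B)·d_B = V + 9.2402·d_B = (12.4022,13.3207)
sweep = 180° − θ = 112.2671°

center=(14.3256,19.2163) T_A=(20.5103,19.6702) T_B=(12.4022,13.3207) sweep=112.2671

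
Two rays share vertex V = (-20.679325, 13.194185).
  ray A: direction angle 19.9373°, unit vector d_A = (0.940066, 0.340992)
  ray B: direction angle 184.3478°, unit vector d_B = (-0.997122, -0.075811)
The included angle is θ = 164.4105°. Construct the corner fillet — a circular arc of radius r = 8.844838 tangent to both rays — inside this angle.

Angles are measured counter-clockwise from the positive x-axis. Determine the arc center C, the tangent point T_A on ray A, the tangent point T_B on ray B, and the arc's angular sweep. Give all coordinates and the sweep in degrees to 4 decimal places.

center=(-22.5571,21.9218) T_A=(-19.5411,13.6070) T_B=(-21.8866,13.1024) sweep=15.5895

bisector direction at 102.1426° = (-0.210345,0.977627)
center distance |VC| = r/sin(θ/2) = 8.844838/sin(82.2053°) = 8.927324
C = V + |VC|·bis = (-22.5571,21.9218)
T_A = V + ((C−V)·d_A)·d_A = V + 1.2108·d_A = (-19.5411,13.6070)
T_B = V + ((C−V)·d_B)·d_B = V + 1.2108·d_B = (-21.8866,13.1024)
sweep = 180° − θ = 15.5895°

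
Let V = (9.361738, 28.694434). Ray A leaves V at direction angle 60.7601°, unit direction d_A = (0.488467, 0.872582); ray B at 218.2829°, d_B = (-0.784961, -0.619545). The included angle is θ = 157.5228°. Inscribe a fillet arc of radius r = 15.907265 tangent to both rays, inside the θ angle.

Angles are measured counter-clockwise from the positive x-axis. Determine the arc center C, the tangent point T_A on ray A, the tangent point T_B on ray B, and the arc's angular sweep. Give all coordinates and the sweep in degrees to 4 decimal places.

center=(-2.9747,39.2227) T_A=(10.9057,31.4525) T_B=(6.8806,26.7361) sweep=22.4772

bisector direction at 139.5215° = (-0.760650,0.649163)
center distance |VC| = r/sin(θ/2) = 15.907265/sin(78.7614°) = 16.218265
C = V + |VC|·bis = (-2.9747,39.2227)
T_A = V + ((C−V)·d_A)·d_A = V + 3.1609·d_A = (10.9057,31.4525)
T_B = V + ((C−V)·d_B)·d_B = V + 3.1609·d_B = (6.8806,26.7361)
sweep = 180° − θ = 22.4772°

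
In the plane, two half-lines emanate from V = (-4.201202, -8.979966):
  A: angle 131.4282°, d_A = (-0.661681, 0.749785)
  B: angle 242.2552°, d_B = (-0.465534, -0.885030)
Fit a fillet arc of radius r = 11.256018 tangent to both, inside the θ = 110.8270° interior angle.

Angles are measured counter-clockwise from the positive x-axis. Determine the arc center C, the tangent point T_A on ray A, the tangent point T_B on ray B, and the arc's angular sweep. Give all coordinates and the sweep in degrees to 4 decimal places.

bisector direction at 186.8417° = (-0.992879,-0.119127)
center distance |VC| = r/sin(θ/2) = 11.256018/sin(55.4135°) = 13.672326
C = V + |VC|·bis = (-17.7762,-10.6087)
T_A = V + ((C−V)·d_A)·d_A = V + 7.7611·d_A = (-9.3366,-3.1608)
T_B = V + ((C−V)·d_B)·d_B = V + 7.7611·d_B = (-7.8143,-15.8488)
sweep = 180° − θ = 69.1730°

center=(-17.7762,-10.6087) T_A=(-9.3366,-3.1608) T_B=(-7.8143,-15.8488) sweep=69.1730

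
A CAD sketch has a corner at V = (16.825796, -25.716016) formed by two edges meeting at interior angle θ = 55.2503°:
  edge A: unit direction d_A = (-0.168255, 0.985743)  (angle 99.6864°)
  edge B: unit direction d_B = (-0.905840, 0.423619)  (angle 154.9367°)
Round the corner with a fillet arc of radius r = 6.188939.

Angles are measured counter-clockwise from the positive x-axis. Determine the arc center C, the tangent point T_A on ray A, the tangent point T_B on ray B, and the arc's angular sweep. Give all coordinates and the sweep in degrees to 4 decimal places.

center=(8.7354,-15.1002) T_A=(14.8361,-14.0589) T_B=(6.1136,-20.7064) sweep=124.7497

bisector direction at 127.3116° = (-0.606149,0.795351)
center distance |VC| = r/sin(θ/2) = 6.188939/sin(27.6252°) = 13.347292
C = V + |VC|·bis = (8.7354,-15.1002)
T_A = V + ((C−V)·d_A)·d_A = V + 11.8257·d_A = (14.8361,-14.0589)
T_B = V + ((C−V)·d_B)·d_B = V + 11.8257·d_B = (6.1136,-20.7064)
sweep = 180° − θ = 124.7497°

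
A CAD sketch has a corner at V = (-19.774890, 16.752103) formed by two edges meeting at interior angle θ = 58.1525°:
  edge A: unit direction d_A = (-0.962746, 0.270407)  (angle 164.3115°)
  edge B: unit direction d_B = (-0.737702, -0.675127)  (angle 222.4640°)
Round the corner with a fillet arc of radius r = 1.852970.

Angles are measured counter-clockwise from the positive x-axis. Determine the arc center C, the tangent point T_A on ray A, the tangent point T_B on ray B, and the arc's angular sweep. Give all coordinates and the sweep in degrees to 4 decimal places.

bisector direction at 193.3878° = (-0.972825,-0.231540)
center distance |VC| = r/sin(θ/2) = 1.852970/sin(29.0763°) = 3.812906
C = V + |VC|·bis = (-23.4842,15.8693)
T_A = V + ((C−V)·d_A)·d_A = V + 3.3324·d_A = (-22.9831,17.6532)
T_B = V + ((C−V)·d_B)·d_B = V + 3.3324·d_B = (-22.2332,14.5023)
sweep = 180° − θ = 121.8475°

center=(-23.4842,15.8693) T_A=(-22.9831,17.6532) T_B=(-22.2332,14.5023) sweep=121.8475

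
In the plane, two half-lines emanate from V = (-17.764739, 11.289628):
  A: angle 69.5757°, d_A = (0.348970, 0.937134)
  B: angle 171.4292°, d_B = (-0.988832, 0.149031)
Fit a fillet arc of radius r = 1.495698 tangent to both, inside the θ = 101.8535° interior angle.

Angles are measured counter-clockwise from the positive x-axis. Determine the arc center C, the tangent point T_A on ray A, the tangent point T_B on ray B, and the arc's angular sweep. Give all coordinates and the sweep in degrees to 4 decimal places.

center=(-18.7426,12.9496) T_A=(-17.3410,12.4276) T_B=(-18.9655,11.4706) sweep=78.1465

bisector direction at 120.5025° = (-0.507575,0.861607)
center distance |VC| = r/sin(θ/2) = 1.495698/sin(50.9267°) = 1.926600
C = V + |VC|·bis = (-18.7426,12.9496)
T_A = V + ((C−V)·d_A)·d_A = V + 1.2144·d_A = (-17.3410,12.4276)
T_B = V + ((C−V)·d_B)·d_B = V + 1.2144·d_B = (-18.9655,11.4706)
sweep = 180° − θ = 78.1465°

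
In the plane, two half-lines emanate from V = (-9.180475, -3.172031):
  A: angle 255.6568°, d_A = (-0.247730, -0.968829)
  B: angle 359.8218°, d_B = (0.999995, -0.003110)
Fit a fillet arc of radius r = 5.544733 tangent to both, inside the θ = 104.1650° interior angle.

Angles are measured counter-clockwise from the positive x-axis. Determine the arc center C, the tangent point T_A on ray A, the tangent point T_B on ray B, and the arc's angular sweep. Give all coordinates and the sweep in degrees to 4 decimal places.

bisector direction at 307.7393° = (0.612070,-0.790804)
center distance |VC| = r/sin(θ/2) = 5.544733/sin(52.0825°) = 7.028468
C = V + |VC|·bis = (-4.8786,-8.7302)
T_A = V + ((C−V)·d_A)·d_A = V + 4.3192·d_A = (-10.2505,-7.3566)
T_B = V + ((C−V)·d_B)·d_B = V + 4.3192·d_B = (-4.8613,-3.1855)
sweep = 180° − θ = 75.8350°

center=(-4.8786,-8.7302) T_A=(-10.2505,-7.3566) T_B=(-4.8613,-3.1855) sweep=75.8350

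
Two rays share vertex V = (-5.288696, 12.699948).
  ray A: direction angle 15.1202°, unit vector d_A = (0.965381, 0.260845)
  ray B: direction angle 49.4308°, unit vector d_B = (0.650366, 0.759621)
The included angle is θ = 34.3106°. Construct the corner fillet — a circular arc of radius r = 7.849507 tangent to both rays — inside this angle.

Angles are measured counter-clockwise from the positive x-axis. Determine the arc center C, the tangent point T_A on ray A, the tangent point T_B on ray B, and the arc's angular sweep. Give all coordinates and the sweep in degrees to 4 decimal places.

center=(17.2114,26.9104) T_A=(19.2589,19.3327) T_B=(11.2487,32.0155) sweep=145.6894

bisector direction at 32.2755° = (0.845490,0.533991)
center distance |VC| = r/sin(θ/2) = 7.849507/sin(17.1553°) = 26.611864
C = V + |VC|·bis = (17.2114,26.9104)
T_A = V + ((C−V)·d_A)·d_A = V + 25.4279·d_A = (19.2589,19.3327)
T_B = V + ((C−V)·d_B)·d_B = V + 25.4279·d_B = (11.2487,32.0155)
sweep = 180° − θ = 145.6894°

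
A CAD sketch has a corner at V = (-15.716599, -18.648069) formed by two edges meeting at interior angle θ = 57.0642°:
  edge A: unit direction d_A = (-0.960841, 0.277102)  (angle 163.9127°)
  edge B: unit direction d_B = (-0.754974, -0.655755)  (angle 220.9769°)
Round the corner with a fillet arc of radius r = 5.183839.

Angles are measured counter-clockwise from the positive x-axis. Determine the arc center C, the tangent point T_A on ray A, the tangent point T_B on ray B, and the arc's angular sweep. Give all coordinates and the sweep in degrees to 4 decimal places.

bisector direction at 192.4448° = (-0.976504,-0.215499)
center distance |VC| = r/sin(θ/2) = 5.183839/sin(28.5321°) = 10.852774
C = V + |VC|·bis = (-26.3144,-20.9868)
T_A = V + ((C−V)·d_A)·d_A = V + 9.5347·d_A = (-24.8779,-16.0060)
T_B = V + ((C−V)·d_B)·d_B = V + 9.5347·d_B = (-22.9151,-24.9005)
sweep = 180° − θ = 122.9358°

center=(-26.3144,-20.9868) T_A=(-24.8779,-16.0060) T_B=(-22.9151,-24.9005) sweep=122.9358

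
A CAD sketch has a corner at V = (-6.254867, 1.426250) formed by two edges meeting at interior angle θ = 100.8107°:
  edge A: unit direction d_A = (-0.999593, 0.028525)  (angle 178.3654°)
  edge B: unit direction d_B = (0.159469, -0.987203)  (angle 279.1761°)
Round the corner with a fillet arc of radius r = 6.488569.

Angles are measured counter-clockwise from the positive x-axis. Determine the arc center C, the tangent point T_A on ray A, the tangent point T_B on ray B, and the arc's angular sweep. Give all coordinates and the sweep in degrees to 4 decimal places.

bisector direction at 228.7708° = (-0.659073,-0.752079)
center distance |VC| = r/sin(θ/2) = 6.488569/sin(50.4053°) = 8.420449
C = V + |VC|·bis = (-11.8046,-4.9066)
T_A = V + ((C−V)·d_A)·d_A = V + 5.3668·d_A = (-11.6195,1.5793)
T_B = V + ((C−V)·d_B)·d_B = V + 5.3668·d_B = (-5.3990,-3.8719)
sweep = 180° − θ = 79.1893°

center=(-11.8046,-4.9066) T_A=(-11.6195,1.5793) T_B=(-5.3990,-3.8719) sweep=79.1893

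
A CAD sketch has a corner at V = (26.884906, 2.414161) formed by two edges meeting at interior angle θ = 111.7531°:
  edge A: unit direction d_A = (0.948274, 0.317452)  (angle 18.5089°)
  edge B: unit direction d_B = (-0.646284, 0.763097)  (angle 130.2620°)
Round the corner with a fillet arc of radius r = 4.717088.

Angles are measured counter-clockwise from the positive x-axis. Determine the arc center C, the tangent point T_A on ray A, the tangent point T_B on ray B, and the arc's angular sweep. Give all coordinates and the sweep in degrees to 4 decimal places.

bisector direction at 74.3855° = (0.269164,0.963094)
center distance |VC| = r/sin(θ/2) = 4.717088/sin(55.8766°) = 5.698131
C = V + |VC|·bis = (28.4186,7.9020)
T_A = V + ((C−V)·d_A)·d_A = V + 3.1965·d_A = (29.9161,3.4289)
T_B = V + ((C−V)·d_B)·d_B = V + 3.1965·d_B = (24.8190,4.8534)
sweep = 180° − θ = 68.2469°

center=(28.4186,7.9020) T_A=(29.9161,3.4289) T_B=(24.8190,4.8534) sweep=68.2469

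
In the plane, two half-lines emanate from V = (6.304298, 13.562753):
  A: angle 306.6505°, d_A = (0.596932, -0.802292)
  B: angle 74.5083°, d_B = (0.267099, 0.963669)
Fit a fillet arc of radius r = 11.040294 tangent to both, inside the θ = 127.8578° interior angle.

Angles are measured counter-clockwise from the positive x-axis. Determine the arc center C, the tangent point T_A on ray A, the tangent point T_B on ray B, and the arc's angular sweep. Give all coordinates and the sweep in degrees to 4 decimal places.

center=(18.3863,15.8193) T_A=(9.5287,9.2290) T_B=(7.7471,18.7682) sweep=52.1422

bisector direction at 10.5794° = (0.983001,0.183598)
center distance |VC| = r/sin(θ/2) = 11.040294/sin(63.9289°) = 12.290901
C = V + |VC|·bis = (18.3863,15.8193)
T_A = V + ((C−V)·d_A)·d_A = V + 5.4017·d_A = (9.5287,9.2290)
T_B = V + ((C−V)·d_B)·d_B = V + 5.4017·d_B = (7.7471,18.7682)
sweep = 180° − θ = 52.1422°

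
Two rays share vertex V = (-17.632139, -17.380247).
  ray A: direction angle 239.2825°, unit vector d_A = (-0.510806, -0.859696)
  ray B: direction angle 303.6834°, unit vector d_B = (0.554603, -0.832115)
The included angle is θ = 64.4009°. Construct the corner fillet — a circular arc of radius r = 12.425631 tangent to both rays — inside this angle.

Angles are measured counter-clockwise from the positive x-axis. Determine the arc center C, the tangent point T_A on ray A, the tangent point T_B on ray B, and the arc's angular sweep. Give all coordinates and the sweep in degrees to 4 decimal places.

center=(-17.0287,-40.6902) T_A=(-27.7110,-34.3431) T_B=(-6.6891,-33.7989) sweep=115.5991

bisector direction at 271.4829° = (0.025879,-0.999665)
center distance |VC| = r/sin(θ/2) = 12.425631/sin(32.2004°) = 23.317750
C = V + |VC|·bis = (-17.0287,-40.6902)
T_A = V + ((C−V)·d_A)·d_A = V + 19.7312·d_A = (-27.7110,-34.3431)
T_B = V + ((C−V)·d_B)·d_B = V + 19.7312·d_B = (-6.6891,-33.7989)
sweep = 180° − θ = 115.5991°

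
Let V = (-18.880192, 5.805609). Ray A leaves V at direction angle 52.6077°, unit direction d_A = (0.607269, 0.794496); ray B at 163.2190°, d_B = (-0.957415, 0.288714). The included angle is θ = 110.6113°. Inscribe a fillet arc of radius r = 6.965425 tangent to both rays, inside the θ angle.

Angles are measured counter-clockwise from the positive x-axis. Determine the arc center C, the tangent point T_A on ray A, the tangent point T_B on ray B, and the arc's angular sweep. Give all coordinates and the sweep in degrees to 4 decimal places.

bisector direction at 107.9133° = (-0.307578,0.951523)
center distance |VC| = r/sin(θ/2) = 6.965425/sin(55.3056°) = 8.471690
C = V + |VC|·bis = (-21.4859,13.8666)
T_A = V + ((C−V)·d_A)·d_A = V + 4.8221·d_A = (-15.9519,9.6367)
T_B = V + ((C−V)·d_B)·d_B = V + 4.8221·d_B = (-23.4969,7.1978)
sweep = 180° − θ = 69.3887°

center=(-21.4859,13.8666) T_A=(-15.9519,9.6367) T_B=(-23.4969,7.1978) sweep=69.3887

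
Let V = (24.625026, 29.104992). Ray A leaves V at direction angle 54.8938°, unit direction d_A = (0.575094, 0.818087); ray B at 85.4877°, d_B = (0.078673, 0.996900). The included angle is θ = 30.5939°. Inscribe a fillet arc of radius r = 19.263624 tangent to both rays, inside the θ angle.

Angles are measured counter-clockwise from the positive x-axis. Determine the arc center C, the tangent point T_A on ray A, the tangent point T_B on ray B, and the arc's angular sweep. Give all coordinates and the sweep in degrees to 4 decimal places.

center=(49.3699,97.8018) T_A=(65.1293,86.7235) T_B=(30.1660,99.3174) sweep=149.4061

bisector direction at 70.1907° = (0.338890,0.940826)
center distance |VC| = r/sin(θ/2) = 19.263624/sin(15.2970°) = 73.017586
C = V + |VC|·bis = (49.3699,97.8018)
T_A = V + ((C−V)·d_A)·d_A = V + 70.4307·d_A = (65.1293,86.7235)
T_B = V + ((C−V)·d_B)·d_B = V + 70.4307·d_B = (30.1660,99.3174)
sweep = 180° − θ = 149.4061°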